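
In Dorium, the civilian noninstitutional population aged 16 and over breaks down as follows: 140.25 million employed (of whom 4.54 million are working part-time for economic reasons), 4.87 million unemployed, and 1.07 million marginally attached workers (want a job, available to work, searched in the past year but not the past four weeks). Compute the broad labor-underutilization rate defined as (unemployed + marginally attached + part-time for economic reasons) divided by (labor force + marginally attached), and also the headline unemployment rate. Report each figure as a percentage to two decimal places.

Broad underutilization rate ≈ 7.17%; headline unemployment rate ≈ 3.36%.

Labor force = 140.25 + 4.87 = 145.12 million.
Numerator = 4.87 + 1.07 + 4.54 = 10.48 million.
Denominator = 145.12 + 1.07 = 146.19 million.
Broad rate = 10.48 / 146.19 = 7.17%.
Headline unemployment rate = 4.87 / 145.12 = 3.36%.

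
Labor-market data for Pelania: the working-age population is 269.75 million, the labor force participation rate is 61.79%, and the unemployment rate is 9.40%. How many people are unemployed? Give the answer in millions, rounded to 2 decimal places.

Labor force = 0.6179 × 269.75 = 166.68 million.
Unemployed = 0.0940 × 166.68 ≈ 15.67 million.

About 15.67 million are unemployed.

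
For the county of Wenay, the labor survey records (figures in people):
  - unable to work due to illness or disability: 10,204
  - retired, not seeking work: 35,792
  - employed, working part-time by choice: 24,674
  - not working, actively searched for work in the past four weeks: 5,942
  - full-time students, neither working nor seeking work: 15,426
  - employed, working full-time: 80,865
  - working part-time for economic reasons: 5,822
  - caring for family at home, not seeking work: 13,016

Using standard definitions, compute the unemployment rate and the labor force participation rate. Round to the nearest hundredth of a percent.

Unemployment rate ≈ 5.07%; labor force participation rate ≈ 61.18%.

Employed = 24,674 + 80,865 + 5,822 = 111,361 (anyone who worked, including part-time for economic reasons, counts as employed).
Unemployed = 5,942.
Labor force = 111,361 + 5,942 = 117,303.
Not in labor force = 10,204 + 35,792 + 15,426 + 13,016 = 74,438 (those not working and not actively searching are outside the labor force).
Civilian working-age population = 117,303 + 74,438 = 191,741.
Unemployment rate = 5,942 / 117,303 = 5.07%.
Labor force participation rate = 117,303 / 191,741 = 61.18%.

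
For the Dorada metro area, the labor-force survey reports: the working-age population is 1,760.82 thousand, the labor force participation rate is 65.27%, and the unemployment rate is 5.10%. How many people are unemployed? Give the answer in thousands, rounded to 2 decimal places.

About 58.61 thousand are unemployed.

Labor force = 0.6527 × 1,760.82 = 1,149.29 thousand.
Unemployed = 0.0510 × 1,149.29 ≈ 58.61 thousand.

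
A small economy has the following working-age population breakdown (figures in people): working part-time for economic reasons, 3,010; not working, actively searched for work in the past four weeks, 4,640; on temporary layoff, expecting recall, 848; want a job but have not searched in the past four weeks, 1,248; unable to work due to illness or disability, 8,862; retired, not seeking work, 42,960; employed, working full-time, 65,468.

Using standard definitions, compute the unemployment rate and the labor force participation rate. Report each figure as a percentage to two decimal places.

Unemployment rate ≈ 7.42%; labor force participation rate ≈ 58.22%.

Employed = 3,010 + 65,468 = 68,478 (anyone who worked, including part-time for economic reasons, counts as employed).
Unemployed = 4,640 + 848 = 5,488 (jobless and actively searching, or on temporary layoff).
Labor force = 68,478 + 5,488 = 73,966.
Not in labor force = 1,248 + 8,862 + 42,960 = 53,070 (those not working and not actively searching are outside the labor force — including those who want a job but have given up searching).
Civilian working-age population = 73,966 + 53,070 = 127,036.
Unemployment rate = 5,488 / 73,966 = 7.42%.
Labor force participation rate = 73,966 / 127,036 = 58.22%.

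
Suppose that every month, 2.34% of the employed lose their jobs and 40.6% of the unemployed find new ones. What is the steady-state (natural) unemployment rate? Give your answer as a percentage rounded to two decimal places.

Steady-state unemployment rate ≈ 5.45%.

At steady state the flows balance: s·E = f·U, so U/(E+U) = s/(s+f).
u* = 2.34 / (2.34 + 40.6) = 2.34 / 42.94 = 5.45%.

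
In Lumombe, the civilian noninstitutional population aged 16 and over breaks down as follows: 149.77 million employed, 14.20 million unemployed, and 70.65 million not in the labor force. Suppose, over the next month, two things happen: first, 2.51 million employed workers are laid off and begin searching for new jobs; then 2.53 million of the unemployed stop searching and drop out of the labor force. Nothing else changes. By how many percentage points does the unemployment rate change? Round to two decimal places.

Initially, labor force = 149.77 + 14.20 = 163.97 million, so u = 14.20/163.97 = 8.66%.
After the first change, employed falls and unemployed rises by 2.51; labor force unchanged → E = 147.26, U = 16.71, labor force = 163.97 million.
After the second change, unemployed and labor force both fall by 2.53 → E = 147.26, U = 14.18, labor force = 161.44 million.
New unemployment rate = 14.18 / 161.44 = 8.78%.
Change = 8.78% − 8.66% = +0.12 percentage points.

The unemployment rate changes by +0.12 percentage points.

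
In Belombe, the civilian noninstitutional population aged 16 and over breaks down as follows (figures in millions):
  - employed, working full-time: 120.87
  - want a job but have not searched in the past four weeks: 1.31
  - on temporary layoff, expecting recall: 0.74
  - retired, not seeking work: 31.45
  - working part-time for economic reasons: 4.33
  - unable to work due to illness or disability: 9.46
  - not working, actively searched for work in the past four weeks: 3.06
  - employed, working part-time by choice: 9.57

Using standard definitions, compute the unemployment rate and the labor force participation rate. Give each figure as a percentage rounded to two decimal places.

Employed = 120.87 + 4.33 + 9.57 = 134.77 million (anyone who worked, including part-time for economic reasons, counts as employed).
Unemployed = 0.74 + 3.06 = 3.80 million (jobless and actively searching, or on temporary layoff).
Labor force = 134.77 + 3.80 = 138.57 million.
Not in labor force = 1.31 + 31.45 + 9.46 = 42.22 million (those not working and not actively searching are outside the labor force — including those who want a job but have given up searching).
Civilian working-age population = 138.57 + 42.22 = 180.79 million.
Unemployment rate = 3.80 / 138.57 = 2.74%.
Labor force participation rate = 138.57 / 180.79 = 76.65%.

Unemployment rate ≈ 2.74%; labor force participation rate ≈ 76.65%.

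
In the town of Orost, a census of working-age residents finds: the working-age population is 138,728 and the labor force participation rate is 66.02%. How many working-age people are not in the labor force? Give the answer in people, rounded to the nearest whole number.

Share not in the labor force = 1 − 0.6602 = 0.3398.
Not in labor force = 0.3398 × 138,728 ≈ 47,140.

About 47,140 are not in the labor force.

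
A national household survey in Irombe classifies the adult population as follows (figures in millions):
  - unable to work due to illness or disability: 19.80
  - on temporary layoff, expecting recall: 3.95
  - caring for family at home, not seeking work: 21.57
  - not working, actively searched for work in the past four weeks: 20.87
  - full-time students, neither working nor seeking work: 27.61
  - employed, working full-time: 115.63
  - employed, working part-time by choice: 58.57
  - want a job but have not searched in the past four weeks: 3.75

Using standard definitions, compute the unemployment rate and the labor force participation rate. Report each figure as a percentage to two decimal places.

Unemployment rate ≈ 12.47%; labor force participation rate ≈ 73.24%.

Employed = 115.63 + 58.57 = 174.20 million.
Unemployed = 3.95 + 20.87 = 24.82 million (jobless and actively searching, or on temporary layoff).
Labor force = 174.20 + 24.82 = 199.02 million.
Not in labor force = 19.80 + 21.57 + 27.61 + 3.75 = 72.73 million (those not working and not actively searching are outside the labor force — including those who want a job but have given up searching).
Civilian working-age population = 199.02 + 72.73 = 271.75 million.
Unemployment rate = 24.82 / 199.02 = 12.47%.
Labor force participation rate = 199.02 / 271.75 = 73.24%.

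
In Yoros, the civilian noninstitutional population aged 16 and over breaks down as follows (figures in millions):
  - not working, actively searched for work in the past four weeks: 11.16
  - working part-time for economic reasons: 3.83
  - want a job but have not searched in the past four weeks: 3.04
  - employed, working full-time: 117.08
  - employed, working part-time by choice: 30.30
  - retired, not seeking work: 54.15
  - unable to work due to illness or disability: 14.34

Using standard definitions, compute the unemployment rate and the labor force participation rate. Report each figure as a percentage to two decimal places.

Employed = 3.83 + 117.08 + 30.30 = 151.21 million (anyone who worked, including part-time for economic reasons, counts as employed).
Unemployed = 11.16 million.
Labor force = 151.21 + 11.16 = 162.37 million.
Not in labor force = 3.04 + 54.15 + 14.34 = 71.53 million (those not working and not actively searching are outside the labor force — including those who want a job but have given up searching).
Civilian working-age population = 162.37 + 71.53 = 233.90 million.
Unemployment rate = 11.16 / 162.37 = 6.87%.
Labor force participation rate = 162.37 / 233.90 = 69.42%.

Unemployment rate ≈ 6.87%; labor force participation rate ≈ 69.42%.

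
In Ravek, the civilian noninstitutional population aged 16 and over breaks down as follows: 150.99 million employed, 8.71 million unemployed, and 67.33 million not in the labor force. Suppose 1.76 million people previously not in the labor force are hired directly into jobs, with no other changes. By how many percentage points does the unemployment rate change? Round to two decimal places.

The unemployment rate changes by −0.06 percentage points.

Initially, labor force = 150.99 + 8.71 = 159.70 million, so u = 8.71/159.70 = 5.45%.
After the change, employed and labor force both rise by 1.76; unemployed unchanged → E = 152.75, U = 8.71, labor force = 161.46 million.
New unemployment rate = 8.71 / 161.46 = 5.39%.
Change = 5.39% − 5.45% = −0.06 percentage points.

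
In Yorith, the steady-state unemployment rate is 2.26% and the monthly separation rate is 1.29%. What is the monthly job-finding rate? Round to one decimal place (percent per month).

Job-finding rate ≈ 55.8% per month.

From u* = s/(s+f): f = s·(1−u)/u.
f = 1.29 × (1 − 0.0226) / 0.0226 = 1.2608 / 0.0226 ≈ 55.8% per month.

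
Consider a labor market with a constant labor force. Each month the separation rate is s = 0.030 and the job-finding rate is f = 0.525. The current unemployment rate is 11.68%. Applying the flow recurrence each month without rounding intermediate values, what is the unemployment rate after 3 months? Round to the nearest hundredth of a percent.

Unemployment rate after three months ≈ 5.96%.

With a fixed labor force, u_{t+1} = u_t + s·(1−u_t) − f·u_t = u_t·(1−s−f) + s.
Here 1−s−f = 0.445 and s = 0.030.
u_1 = 0.116800 × 0.445 + 0.030 = 0.081976.
u_2 = 0.081976 × 0.445 + 0.030 = 0.066479.
u_3 = 0.066479 × 0.445 + 0.030 = 0.059583.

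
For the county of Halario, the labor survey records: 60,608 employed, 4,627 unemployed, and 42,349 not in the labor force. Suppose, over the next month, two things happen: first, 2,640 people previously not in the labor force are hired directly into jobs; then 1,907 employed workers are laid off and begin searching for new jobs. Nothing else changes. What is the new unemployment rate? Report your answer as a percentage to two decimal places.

New unemployment rate ≈ 9.63%.

Initially, labor force = 60,608 + 4,627 = 65,235, so u = 4,627/65,235 = 7.09%.
After the first change, employed and labor force both rise by 2,640; unemployed unchanged → E = 63,248, U = 4,627, labor force = 67,875.
After the second change, employed falls and unemployed rises by 1,907; labor force unchanged → E = 61,341, U = 6,534, labor force = 67,875.
New unemployment rate = 6,534 / 67,875 = 9.63%.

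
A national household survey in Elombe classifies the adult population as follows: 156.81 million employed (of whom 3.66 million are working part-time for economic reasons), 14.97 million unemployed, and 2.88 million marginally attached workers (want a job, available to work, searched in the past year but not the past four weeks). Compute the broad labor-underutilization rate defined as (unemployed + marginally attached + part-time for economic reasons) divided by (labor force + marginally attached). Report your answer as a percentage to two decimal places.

Labor force = 156.81 + 14.97 = 171.78 million.
Numerator = 14.97 + 2.88 + 3.66 = 21.51 million.
Denominator = 171.78 + 2.88 = 174.66 million.
Broad rate = 21.51 / 174.66 = 12.32%.

Broad underutilization rate ≈ 12.32%.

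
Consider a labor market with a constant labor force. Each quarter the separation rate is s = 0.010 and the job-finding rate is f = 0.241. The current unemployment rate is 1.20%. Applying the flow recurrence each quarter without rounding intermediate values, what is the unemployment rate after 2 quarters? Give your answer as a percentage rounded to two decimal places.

With a fixed labor force, u_{t+1} = u_t + s·(1−u_t) − f·u_t = u_t·(1−s−f) + s.
Here 1−s−f = 0.749 and s = 0.010.
u_1 = 0.012000 × 0.749 + 0.010 = 0.018988.
u_2 = 0.018988 × 0.749 + 0.010 = 0.024222.

Unemployment rate after two quarters ≈ 2.42%.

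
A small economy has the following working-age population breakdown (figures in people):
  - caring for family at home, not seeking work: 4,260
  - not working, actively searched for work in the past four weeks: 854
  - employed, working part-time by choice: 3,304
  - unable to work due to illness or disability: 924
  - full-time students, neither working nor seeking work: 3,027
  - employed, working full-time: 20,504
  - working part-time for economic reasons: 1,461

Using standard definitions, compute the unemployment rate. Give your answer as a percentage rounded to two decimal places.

Employed = 3,304 + 20,504 + 1,461 = 25,269 (anyone who worked, including part-time for economic reasons, counts as employed).
Unemployed = 854.
Labor force = 25,269 + 854 = 26,123.
Unemployment rate = 854 / 26,123 = 3.27%.

Unemployment rate ≈ 3.27%.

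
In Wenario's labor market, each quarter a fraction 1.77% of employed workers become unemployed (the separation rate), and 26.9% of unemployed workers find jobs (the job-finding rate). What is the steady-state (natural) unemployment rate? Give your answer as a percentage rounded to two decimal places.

Steady-state unemployment rate ≈ 6.17%.

At steady state the flows balance: s·E = f·U, so U/(E+U) = s/(s+f).
u* = 1.77 / (1.77 + 26.9) = 1.77 / 28.67 = 6.17%.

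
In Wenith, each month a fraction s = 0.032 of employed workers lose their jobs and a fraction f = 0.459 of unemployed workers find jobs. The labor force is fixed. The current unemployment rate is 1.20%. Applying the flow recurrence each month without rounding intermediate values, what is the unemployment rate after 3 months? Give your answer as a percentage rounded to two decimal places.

Unemployment rate after three months ≈ 5.82%.

With a fixed labor force, u_{t+1} = u_t + s·(1−u_t) − f·u_t = u_t·(1−s−f) + s.
Here 1−s−f = 0.509 and s = 0.032.
u_1 = 0.012000 × 0.509 + 0.032 = 0.038108.
u_2 = 0.038108 × 0.509 + 0.032 = 0.051397.
u_3 = 0.051397 × 0.509 + 0.032 = 0.058161.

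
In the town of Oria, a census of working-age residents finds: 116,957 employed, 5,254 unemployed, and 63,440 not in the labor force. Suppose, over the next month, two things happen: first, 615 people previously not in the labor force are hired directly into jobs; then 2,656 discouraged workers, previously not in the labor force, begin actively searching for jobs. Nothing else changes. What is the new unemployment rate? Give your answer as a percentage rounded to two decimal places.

Initially, labor force = 116,957 + 5,254 = 122,211, so u = 5,254/122,211 = 4.30%.
After the first change, employed and labor force both rise by 615; unemployed unchanged → E = 117,572, U = 5,254, labor force = 122,826.
After the second change, unemployed and labor force both rise by 2,656 → E = 117,572, U = 7,910, labor force = 125,482.
New unemployment rate = 7,910 / 125,482 = 6.30%.

New unemployment rate ≈ 6.30%.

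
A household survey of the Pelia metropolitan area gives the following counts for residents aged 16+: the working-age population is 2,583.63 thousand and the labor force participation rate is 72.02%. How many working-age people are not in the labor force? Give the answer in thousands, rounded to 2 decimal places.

About 722.90 thousand are not in the labor force.

Share not in the labor force = 1 − 0.7202 = 0.2798.
Not in labor force = 0.2798 × 2,583.63 ≈ 722.90 thousand.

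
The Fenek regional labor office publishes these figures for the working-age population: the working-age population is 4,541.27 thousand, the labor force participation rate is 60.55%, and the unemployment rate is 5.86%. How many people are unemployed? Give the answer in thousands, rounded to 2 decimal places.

Labor force = 0.6055 × 4,541.27 = 2,749.74 thousand.
Unemployed = 0.0586 × 2,749.74 ≈ 161.13 thousand.

About 161.13 thousand are unemployed.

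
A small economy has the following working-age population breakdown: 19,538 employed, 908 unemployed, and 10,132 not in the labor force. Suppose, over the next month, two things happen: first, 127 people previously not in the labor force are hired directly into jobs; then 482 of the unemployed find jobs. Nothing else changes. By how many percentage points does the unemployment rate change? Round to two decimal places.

Initially, labor force = 19,538 + 908 = 20,446, so u = 908/20,446 = 4.44%.
After the first change, employed and labor force both rise by 127; unemployed unchanged → E = 19,665, U = 908, labor force = 20,573.
After the second change, unemployed falls and employed rises by 482; labor force unchanged → E = 20,147, U = 426, labor force = 20,573.
New unemployment rate = 426 / 20,573 = 2.07%.
Change = 2.07% − 4.44% = −2.37 percentage points.

The unemployment rate changes by −2.37 percentage points.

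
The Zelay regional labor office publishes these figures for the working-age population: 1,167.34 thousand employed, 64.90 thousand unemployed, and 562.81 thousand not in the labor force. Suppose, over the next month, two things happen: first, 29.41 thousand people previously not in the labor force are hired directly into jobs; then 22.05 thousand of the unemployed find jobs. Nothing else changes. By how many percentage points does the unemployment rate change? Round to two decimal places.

The unemployment rate changes by −1.87 percentage points.

Initially, labor force = 1,167.34 + 64.90 = 1,232.24 thousand, so u = 64.90/1,232.24 = 5.27%.
After the first change, employed and labor force both rise by 29.41; unemployed unchanged → E = 1,196.75, U = 64.90, labor force = 1,261.65 thousand.
After the second change, unemployed falls and employed rises by 22.05; labor force unchanged → E = 1,218.80, U = 42.85, labor force = 1,261.65 thousand.
New unemployment rate = 42.85 / 1,261.65 = 3.40%.
Change = 3.40% − 5.27% = −1.87 percentage points.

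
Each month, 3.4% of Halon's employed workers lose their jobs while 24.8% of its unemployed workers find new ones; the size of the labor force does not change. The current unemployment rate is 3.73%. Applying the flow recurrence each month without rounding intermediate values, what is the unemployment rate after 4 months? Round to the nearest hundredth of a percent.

Unemployment rate after four months ≈ 9.84%.

With a fixed labor force, u_{t+1} = u_t + s·(1−u_t) − f·u_t = u_t·(1−s−f) + s.
Here 1−s−f = 0.718 and s = 0.034.
u_1 = 0.037300 × 0.718 + 0.034 = 0.060781.
u_2 = 0.060781 × 0.718 + 0.034 = 0.077641.
u_3 = 0.077641 × 0.718 + 0.034 = 0.089746.
u_4 = 0.089746 × 0.718 + 0.034 = 0.098438.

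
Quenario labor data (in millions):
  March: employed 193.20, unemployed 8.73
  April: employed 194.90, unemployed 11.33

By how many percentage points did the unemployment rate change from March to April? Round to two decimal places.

The unemployment rate changed by +1.17 percentage points.

March: labor force = 193.20 + 8.73 = 201.93; u = 8.73/201.93 = 4.32%.
April: labor force = 194.90 + 11.33 = 206.23; u = 11.33/206.23 = 5.49%.
Change = 5.49% − 4.32% = +1.17 pp.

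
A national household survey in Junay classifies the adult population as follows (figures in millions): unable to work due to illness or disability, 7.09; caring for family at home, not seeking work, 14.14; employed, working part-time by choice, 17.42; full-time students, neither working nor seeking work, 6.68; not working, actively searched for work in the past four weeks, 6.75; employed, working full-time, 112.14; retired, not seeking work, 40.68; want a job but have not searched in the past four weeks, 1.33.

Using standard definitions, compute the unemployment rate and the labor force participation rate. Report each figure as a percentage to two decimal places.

Unemployment rate ≈ 4.95%; labor force participation rate ≈ 66.10%.

Employed = 17.42 + 112.14 = 129.56 million.
Unemployed = 6.75 million.
Labor force = 129.56 + 6.75 = 136.31 million.
Not in labor force = 7.09 + 14.14 + 6.68 + 40.68 + 1.33 = 69.92 million (those not working and not actively searching are outside the labor force — including those who want a job but have given up searching).
Civilian working-age population = 136.31 + 69.92 = 206.23 million.
Unemployment rate = 6.75 / 136.31 = 4.95%.
Labor force participation rate = 136.31 / 206.23 = 66.10%.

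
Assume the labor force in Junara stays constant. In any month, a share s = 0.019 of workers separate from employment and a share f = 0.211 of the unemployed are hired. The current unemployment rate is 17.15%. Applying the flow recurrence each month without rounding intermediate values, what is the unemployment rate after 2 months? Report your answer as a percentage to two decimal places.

Unemployment rate after two months ≈ 13.53%.

With a fixed labor force, u_{t+1} = u_t + s·(1−u_t) − f·u_t = u_t·(1−s−f) + s.
Here 1−s−f = 0.770 and s = 0.019.
u_1 = 0.171500 × 0.770 + 0.019 = 0.151055.
u_2 = 0.151055 × 0.770 + 0.019 = 0.135312.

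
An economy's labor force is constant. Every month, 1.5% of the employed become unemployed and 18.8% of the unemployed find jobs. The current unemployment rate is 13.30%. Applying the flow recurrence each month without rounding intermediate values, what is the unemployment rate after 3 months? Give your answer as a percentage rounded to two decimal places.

With a fixed labor force, u_{t+1} = u_t + s·(1−u_t) − f·u_t = u_t·(1−s−f) + s.
Here 1−s−f = 0.797 and s = 0.015.
u_1 = 0.133000 × 0.797 + 0.015 = 0.121001.
u_2 = 0.121001 × 0.797 + 0.015 = 0.111438.
u_3 = 0.111438 × 0.797 + 0.015 = 0.103816.

Unemployment rate after three months ≈ 10.38%.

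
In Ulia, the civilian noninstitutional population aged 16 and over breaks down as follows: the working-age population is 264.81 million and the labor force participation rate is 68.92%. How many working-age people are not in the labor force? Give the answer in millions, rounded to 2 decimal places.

About 82.30 million are not in the labor force.

Share not in the labor force = 1 − 0.6892 = 0.3108.
Not in labor force = 0.3108 × 264.81 ≈ 82.30 million.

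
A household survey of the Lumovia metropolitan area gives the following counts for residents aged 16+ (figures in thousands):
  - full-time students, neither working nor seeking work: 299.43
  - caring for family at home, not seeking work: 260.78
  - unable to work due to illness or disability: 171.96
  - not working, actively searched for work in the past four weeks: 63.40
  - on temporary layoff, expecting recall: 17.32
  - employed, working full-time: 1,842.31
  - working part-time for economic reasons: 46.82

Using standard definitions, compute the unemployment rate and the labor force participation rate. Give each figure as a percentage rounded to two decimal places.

Employed = 1,842.31 + 46.82 = 1,889.13 thousand (anyone who worked, including part-time for economic reasons, counts as employed).
Unemployed = 63.40 + 17.32 = 80.72 thousand (jobless and actively searching, or on temporary layoff).
Labor force = 1,889.13 + 80.72 = 1,969.85 thousand.
Not in labor force = 299.43 + 260.78 + 171.96 = 732.17 thousand (those not working and not actively searching are outside the labor force).
Civilian working-age population = 1,969.85 + 732.17 = 2,702.02 thousand.
Unemployment rate = 80.72 / 1,969.85 = 4.10%.
Labor force participation rate = 1,969.85 / 2,702.02 = 72.90%.

Unemployment rate ≈ 4.10%; labor force participation rate ≈ 72.90%.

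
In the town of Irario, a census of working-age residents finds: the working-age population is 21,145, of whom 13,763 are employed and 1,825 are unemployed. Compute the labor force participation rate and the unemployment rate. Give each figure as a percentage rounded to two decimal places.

Labor force participation rate ≈ 73.72%; unemployment rate ≈ 11.71%.

Labor force = employed + unemployed = 13,763 + 1,825 = 15,588.
Unemployment rate = 1,825 / 15,588 = 11.71%.
Labor force participation rate = 15,588 / 21,145 = 73.72%.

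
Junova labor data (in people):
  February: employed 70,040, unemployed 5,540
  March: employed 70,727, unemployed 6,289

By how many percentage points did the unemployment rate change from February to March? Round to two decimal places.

February: labor force = 70,040 + 5,540 = 75,580; u = 5,540/75,580 = 7.33%.
March: labor force = 70,727 + 6,289 = 77,016; u = 6,289/77,016 = 8.17%.
Change = 8.17% − 7.33% = +0.84 pp.

The unemployment rate changed by +0.84 percentage points.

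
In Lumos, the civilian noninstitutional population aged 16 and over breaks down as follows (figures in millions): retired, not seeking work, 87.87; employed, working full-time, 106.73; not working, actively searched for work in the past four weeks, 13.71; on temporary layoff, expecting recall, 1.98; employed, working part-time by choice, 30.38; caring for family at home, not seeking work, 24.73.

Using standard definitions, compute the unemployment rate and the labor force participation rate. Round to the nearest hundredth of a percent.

Unemployment rate ≈ 10.27%; labor force participation rate ≈ 57.57%.

Employed = 106.73 + 30.38 = 137.11 million.
Unemployed = 13.71 + 1.98 = 15.69 million (jobless and actively searching, or on temporary layoff).
Labor force = 137.11 + 15.69 = 152.80 million.
Not in labor force = 87.87 + 24.73 = 112.60 million (those not working and not actively searching are outside the labor force).
Civilian working-age population = 152.80 + 112.60 = 265.40 million.
Unemployment rate = 15.69 / 152.80 = 10.27%.
Labor force participation rate = 152.80 / 265.40 = 57.57%.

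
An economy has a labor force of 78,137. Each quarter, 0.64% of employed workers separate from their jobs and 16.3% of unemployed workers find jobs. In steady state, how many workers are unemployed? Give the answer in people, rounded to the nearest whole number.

About 2,952 are unemployed in steady state.

Steady-state unemployment rate u* = s/(s+f) = 0.64/(0.64+16.3) = 0.037780.
Unemployed = u* × labor force = 0.037780 × 78,137 ≈ 2,952.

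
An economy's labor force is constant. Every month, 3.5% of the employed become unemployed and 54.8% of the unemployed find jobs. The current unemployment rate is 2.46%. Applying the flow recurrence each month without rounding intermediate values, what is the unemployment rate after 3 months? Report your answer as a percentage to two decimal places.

With a fixed labor force, u_{t+1} = u_t + s·(1−u_t) − f·u_t = u_t·(1−s−f) + s.
Here 1−s−f = 0.417 and s = 0.035.
u_1 = 0.024600 × 0.417 + 0.035 = 0.045258.
u_2 = 0.045258 × 0.417 + 0.035 = 0.053873.
u_3 = 0.053873 × 0.417 + 0.035 = 0.057465.

Unemployment rate after three months ≈ 5.75%.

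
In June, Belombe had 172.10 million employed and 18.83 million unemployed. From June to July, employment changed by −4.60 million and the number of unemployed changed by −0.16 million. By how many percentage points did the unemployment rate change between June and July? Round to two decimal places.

June: labor force = 172.10 + 18.83 = 190.93; u = 18.83/190.93 = 9.86%.
July: labor force = 167.50 + 18.67 = 186.17; u = 18.67/186.17 = 10.03%.
Change = 10.03% − 9.86% = +0.17 pp.

The unemployment rate changed by +0.17 percentage points.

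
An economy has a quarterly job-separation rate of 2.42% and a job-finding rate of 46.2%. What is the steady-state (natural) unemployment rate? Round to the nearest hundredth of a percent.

At steady state the flows balance: s·E = f·U, so U/(E+U) = s/(s+f).
u* = 2.42 / (2.42 + 46.2) = 2.42 / 48.62 = 4.98%.

Steady-state unemployment rate ≈ 4.98%.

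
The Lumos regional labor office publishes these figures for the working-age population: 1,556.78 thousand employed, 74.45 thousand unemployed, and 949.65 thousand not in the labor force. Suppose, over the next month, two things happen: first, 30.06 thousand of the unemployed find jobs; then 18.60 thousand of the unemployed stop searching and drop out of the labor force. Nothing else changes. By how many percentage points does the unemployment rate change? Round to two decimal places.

The unemployment rate changes by −2.96 percentage points.

Initially, labor force = 1,556.78 + 74.45 = 1,631.23 thousand, so u = 74.45/1,631.23 = 4.56%.
After the first change, unemployed falls and employed rises by 30.06; labor force unchanged → E = 1,586.84, U = 44.39, labor force = 1,631.23 thousand.
After the second change, unemployed and labor force both fall by 18.60 → E = 1,586.84, U = 25.79, labor force = 1,612.63 thousand.
New unemployment rate = 25.79 / 1,612.63 = 1.60%.
Change = 1.60% − 4.56% = −2.96 percentage points.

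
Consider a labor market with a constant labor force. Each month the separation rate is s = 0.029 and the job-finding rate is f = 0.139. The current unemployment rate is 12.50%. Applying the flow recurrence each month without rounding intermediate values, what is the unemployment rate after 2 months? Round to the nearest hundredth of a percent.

Unemployment rate after two months ≈ 13.97%.

With a fixed labor force, u_{t+1} = u_t + s·(1−u_t) − f·u_t = u_t·(1−s−f) + s.
Here 1−s−f = 0.832 and s = 0.029.
u_1 = 0.125000 × 0.832 + 0.029 = 0.133000.
u_2 = 0.133000 × 0.832 + 0.029 = 0.139656.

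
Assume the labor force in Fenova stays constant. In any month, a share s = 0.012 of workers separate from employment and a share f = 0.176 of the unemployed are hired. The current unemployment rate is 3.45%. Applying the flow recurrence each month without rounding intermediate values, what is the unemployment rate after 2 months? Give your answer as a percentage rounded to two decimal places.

With a fixed labor force, u_{t+1} = u_t + s·(1−u_t) − f·u_t = u_t·(1−s−f) + s.
Here 1−s−f = 0.812 and s = 0.012.
u_1 = 0.034500 × 0.812 + 0.012 = 0.040014.
u_2 = 0.040014 × 0.812 + 0.012 = 0.044491.

Unemployment rate after two months ≈ 4.45%.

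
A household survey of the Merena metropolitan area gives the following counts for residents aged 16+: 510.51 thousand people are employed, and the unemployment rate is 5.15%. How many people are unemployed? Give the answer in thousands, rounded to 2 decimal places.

Let U be the number unemployed. The labor force is E + U, and U/(E+U) = 0.0515.
So U = 0.0515 × 510.51 / (1 − 0.0515) = 26.2913 / 0.9485 ≈ 27.72 thousand.

About 27.72 thousand are unemployed.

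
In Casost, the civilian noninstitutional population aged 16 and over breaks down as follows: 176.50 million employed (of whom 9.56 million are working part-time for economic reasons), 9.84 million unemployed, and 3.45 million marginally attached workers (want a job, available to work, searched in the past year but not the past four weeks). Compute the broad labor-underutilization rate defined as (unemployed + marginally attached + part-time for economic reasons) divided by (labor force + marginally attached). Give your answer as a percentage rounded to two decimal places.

Labor force = 176.50 + 9.84 = 186.34 million.
Numerator = 9.84 + 3.45 + 9.56 = 22.85 million.
Denominator = 186.34 + 3.45 = 189.79 million.
Broad rate = 22.85 / 189.79 = 12.04%.

Broad underutilization rate ≈ 12.04%.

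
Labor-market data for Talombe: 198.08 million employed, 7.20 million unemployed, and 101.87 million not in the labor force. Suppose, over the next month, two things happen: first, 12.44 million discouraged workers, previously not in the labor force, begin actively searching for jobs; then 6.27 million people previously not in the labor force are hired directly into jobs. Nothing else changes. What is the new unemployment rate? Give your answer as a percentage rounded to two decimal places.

Initially, labor force = 198.08 + 7.20 = 205.28 million, so u = 7.20/205.28 = 3.51%.
After the first change, unemployed and labor force both rise by 12.44 → E = 198.08, U = 19.64, labor force = 217.72 million.
After the second change, employed and labor force both rise by 6.27; unemployed unchanged → E = 204.35, U = 19.64, labor force = 223.99 million.
New unemployment rate = 19.64 / 223.99 = 8.77%.

New unemployment rate ≈ 8.77%.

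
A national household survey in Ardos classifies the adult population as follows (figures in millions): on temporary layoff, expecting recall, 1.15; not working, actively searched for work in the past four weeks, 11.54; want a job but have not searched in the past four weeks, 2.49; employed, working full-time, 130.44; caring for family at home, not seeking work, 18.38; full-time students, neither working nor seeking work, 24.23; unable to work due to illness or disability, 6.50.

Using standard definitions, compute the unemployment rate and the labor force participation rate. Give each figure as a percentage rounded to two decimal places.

Unemployment rate ≈ 8.87%; labor force participation rate ≈ 73.50%.

Employed = 130.44 million.
Unemployed = 1.15 + 11.54 = 12.69 million (jobless and actively searching, or on temporary layoff).
Labor force = 130.44 + 12.69 = 143.13 million.
Not in labor force = 2.49 + 18.38 + 24.23 + 6.50 = 51.60 million (those not working and not actively searching are outside the labor force — including those who want a job but have given up searching).
Civilian working-age population = 143.13 + 51.60 = 194.73 million.
Unemployment rate = 12.69 / 143.13 = 8.87%.
Labor force participation rate = 143.13 / 194.73 = 73.50%.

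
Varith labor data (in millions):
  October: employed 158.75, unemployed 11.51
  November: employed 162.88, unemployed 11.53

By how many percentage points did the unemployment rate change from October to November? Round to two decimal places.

October: labor force = 158.75 + 11.51 = 170.26; u = 11.51/170.26 = 6.76%.
November: labor force = 162.88 + 11.53 = 174.41; u = 11.53/174.41 = 6.61%.
Change = 6.61% − 6.76% = −0.15 pp.

The unemployment rate changed by −0.15 percentage points.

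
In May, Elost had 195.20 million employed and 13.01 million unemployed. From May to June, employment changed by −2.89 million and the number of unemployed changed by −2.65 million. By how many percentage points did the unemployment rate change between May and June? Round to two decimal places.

The unemployment rate changed by −1.14 percentage points.

May: labor force = 195.20 + 13.01 = 208.21; u = 13.01/208.21 = 6.25%.
June: labor force = 192.31 + 10.36 = 202.67; u = 10.36/202.67 = 5.11%.
Change = 5.11% − 6.25% = −1.14 pp.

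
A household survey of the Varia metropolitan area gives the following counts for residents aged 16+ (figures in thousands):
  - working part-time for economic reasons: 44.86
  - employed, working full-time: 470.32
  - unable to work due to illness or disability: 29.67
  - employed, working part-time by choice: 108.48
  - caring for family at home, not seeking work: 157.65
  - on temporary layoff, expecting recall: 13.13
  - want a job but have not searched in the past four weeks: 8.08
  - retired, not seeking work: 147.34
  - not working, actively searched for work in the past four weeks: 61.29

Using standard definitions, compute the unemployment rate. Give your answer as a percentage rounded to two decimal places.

Employed = 44.86 + 470.32 + 108.48 = 623.66 thousand (anyone who worked, including part-time for economic reasons, counts as employed).
Unemployed = 13.13 + 61.29 = 74.42 thousand (jobless and actively searching, or on temporary layoff).
Labor force = 623.66 + 74.42 = 698.08 thousand.
Unemployment rate = 74.42 / 698.08 = 10.66%.

Unemployment rate ≈ 10.66%.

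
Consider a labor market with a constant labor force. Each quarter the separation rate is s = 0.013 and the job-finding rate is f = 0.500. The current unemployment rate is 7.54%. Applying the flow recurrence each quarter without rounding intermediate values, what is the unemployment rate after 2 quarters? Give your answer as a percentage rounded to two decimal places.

With a fixed labor force, u_{t+1} = u_t + s·(1−u_t) − f·u_t = u_t·(1−s−f) + s.
Here 1−s−f = 0.487 and s = 0.013.
u_1 = 0.075400 × 0.487 + 0.013 = 0.049720.
u_2 = 0.049720 × 0.487 + 0.013 = 0.037214.

Unemployment rate after two quarters ≈ 3.72%.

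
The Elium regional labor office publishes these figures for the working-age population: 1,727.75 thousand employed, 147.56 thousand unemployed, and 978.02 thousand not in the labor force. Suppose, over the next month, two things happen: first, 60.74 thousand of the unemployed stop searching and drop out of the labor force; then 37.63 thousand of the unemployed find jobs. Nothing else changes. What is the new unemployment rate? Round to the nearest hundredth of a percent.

New unemployment rate ≈ 2.71%.

Initially, labor force = 1,727.75 + 147.56 = 1,875.31 thousand, so u = 147.56/1,875.31 = 7.87%.
After the first change, unemployed and labor force both fall by 60.74 → E = 1,727.75, U = 86.82, labor force = 1,814.57 thousand.
After the second change, unemployed falls and employed rises by 37.63; labor force unchanged → E = 1,765.38, U = 49.19, labor force = 1,814.57 thousand.
New unemployment rate = 49.19 / 1,814.57 = 2.71%.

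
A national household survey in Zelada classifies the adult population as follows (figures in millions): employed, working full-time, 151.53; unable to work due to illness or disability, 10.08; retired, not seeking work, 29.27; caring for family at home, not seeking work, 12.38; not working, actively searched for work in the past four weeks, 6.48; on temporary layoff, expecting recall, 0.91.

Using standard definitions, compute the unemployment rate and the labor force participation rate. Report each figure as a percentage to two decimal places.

Employed = 151.53 million.
Unemployed = 6.48 + 0.91 = 7.39 million (jobless and actively searching, or on temporary layoff).
Labor force = 151.53 + 7.39 = 158.92 million.
Not in labor force = 10.08 + 29.27 + 12.38 = 51.73 million (those not working and not actively searching are outside the labor force).
Civilian working-age population = 158.92 + 51.73 = 210.65 million.
Unemployment rate = 7.39 / 158.92 = 4.65%.
Labor force participation rate = 158.92 / 210.65 = 75.44%.

Unemployment rate ≈ 4.65%; labor force participation rate ≈ 75.44%.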